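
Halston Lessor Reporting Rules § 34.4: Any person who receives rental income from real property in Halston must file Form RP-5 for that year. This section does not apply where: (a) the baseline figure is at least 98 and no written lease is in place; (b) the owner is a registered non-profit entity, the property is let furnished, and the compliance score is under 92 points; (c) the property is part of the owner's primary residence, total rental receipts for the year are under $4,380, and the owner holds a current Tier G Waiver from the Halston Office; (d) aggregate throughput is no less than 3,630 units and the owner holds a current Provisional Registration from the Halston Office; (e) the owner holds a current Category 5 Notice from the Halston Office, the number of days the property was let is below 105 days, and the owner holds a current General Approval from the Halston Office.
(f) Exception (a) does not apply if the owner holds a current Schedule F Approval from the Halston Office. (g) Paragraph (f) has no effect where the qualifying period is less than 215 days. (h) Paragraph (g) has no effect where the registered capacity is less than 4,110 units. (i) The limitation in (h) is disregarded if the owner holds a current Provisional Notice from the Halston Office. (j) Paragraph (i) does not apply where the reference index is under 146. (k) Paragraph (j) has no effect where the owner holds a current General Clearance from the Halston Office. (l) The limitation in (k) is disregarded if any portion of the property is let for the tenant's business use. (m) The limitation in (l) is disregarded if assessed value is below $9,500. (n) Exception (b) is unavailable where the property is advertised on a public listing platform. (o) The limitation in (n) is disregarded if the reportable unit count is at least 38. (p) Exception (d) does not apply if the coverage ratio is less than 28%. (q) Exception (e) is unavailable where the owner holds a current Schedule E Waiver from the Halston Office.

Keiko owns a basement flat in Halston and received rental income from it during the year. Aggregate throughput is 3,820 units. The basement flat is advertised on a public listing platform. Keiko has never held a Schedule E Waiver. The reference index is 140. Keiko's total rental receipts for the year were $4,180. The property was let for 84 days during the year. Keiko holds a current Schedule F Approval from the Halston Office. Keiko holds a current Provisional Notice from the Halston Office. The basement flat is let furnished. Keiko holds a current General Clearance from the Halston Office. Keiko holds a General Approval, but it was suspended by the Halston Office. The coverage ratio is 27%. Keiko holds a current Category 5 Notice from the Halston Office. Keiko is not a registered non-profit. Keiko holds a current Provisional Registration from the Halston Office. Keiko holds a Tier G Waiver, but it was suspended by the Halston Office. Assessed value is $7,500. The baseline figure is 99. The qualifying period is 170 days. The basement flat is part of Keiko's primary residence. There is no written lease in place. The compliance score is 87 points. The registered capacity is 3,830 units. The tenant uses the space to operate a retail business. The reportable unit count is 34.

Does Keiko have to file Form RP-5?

Exception (a) is satisfied on its face — the baseline figure is 99, meeting the 98 threshold; there is no written lease. Applying paragraphs (f)–(m): (f) would limit (a) — a current Schedule F Approval is held — but (g) sets (f) aside: (g) operates against (f): the qualifying period is 170 days, less than the 215 days limit. (h) would limit (g) — the registered capacity is 3,830 units, less than the 4,110 units limit — but (i) sets (h) aside: (i) is triggered — a current Provisional Notice is held. (j) operates (the reference index is 140, under the 146 limit), but is itself disapplied by (k): (k) operates against (j): a current General Clearance is held. (l) would limit (k) — the space is let for business use — but (m) sets (l) aside: (m) is engaged — assessed value is $7,500, below the $9,500 limit. Exception (a) stands.
Exception (b) does not apply: Keiko is not a registered non-profit.
Exception (c) fails — there is no Tier G Waiver in force.
Exception (d)'s conditions are all satisfied: aggregate throughput is 3,820 units, meeting the 3,630 units threshold; a current Provisional Registration is held. Turning to paragraph (p): (p) operates against (d): the coverage ratio is 27%, less than the 28% limit. Exception (d) does not apply.
Exception (e) fails — no current General Approval is held.

No — exception (a) applies; Keiko is not required to file Form RP-5.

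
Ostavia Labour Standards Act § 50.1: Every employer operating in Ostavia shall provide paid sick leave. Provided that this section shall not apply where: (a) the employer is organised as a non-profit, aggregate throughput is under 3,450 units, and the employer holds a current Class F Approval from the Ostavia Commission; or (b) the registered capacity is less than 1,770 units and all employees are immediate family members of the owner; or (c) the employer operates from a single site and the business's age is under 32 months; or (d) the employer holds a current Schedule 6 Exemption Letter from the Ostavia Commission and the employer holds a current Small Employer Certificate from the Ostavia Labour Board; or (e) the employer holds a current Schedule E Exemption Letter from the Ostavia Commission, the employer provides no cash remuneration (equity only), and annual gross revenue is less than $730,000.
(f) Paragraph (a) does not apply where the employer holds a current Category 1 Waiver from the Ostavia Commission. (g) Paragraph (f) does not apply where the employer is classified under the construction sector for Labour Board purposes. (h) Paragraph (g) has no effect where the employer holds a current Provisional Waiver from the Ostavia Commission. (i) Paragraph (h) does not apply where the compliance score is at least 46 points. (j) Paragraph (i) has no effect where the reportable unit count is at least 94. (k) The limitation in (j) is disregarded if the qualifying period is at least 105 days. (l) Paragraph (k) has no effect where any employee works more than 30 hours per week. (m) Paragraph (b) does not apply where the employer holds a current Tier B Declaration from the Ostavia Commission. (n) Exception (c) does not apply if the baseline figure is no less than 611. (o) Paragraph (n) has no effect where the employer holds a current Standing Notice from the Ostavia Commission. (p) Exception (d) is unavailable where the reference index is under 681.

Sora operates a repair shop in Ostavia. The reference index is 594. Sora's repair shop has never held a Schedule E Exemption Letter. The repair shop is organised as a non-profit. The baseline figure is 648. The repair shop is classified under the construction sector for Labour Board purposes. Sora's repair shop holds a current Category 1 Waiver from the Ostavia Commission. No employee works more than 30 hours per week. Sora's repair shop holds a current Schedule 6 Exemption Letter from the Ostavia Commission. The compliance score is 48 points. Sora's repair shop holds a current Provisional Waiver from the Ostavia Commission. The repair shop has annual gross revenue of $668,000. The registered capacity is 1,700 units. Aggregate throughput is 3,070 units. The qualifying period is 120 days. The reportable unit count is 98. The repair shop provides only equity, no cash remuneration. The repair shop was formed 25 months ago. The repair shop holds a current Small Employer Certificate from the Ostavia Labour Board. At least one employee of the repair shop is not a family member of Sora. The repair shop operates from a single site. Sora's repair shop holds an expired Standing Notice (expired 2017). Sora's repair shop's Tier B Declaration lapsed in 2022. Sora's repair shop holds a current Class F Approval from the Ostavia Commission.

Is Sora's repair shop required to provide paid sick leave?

No — exception (a) applies; Sora's repair shop is not required to provide paid sick leave.

All of (a)'s requirements are met (the employer is a non-profit; aggregate throughput is 3,070 units, under the 3,450 units limit; a current Class F Approval is held). As to paragraphs (f)–(l): (f) applies (a current Category 1 Waiver is held), but is overridden by (g): (g) operates against (f): the repair shop is classified under the construction sector. (h) would limit (g) — a current Provisional Waiver is held — but (i) sets (h) aside: (i) operates against (h): the compliance score is 48 points, meeting the 46 points threshold. (j) applies (the reportable unit count is 98, meeting the 94 threshold), but is displaced by (k): (k) applies — the qualifying period is 120 days, meeting the 105 days threshold. (l), which would lift (k), does not operate here — no employee exceeds 30 hours/week. Exception (a) stands.
Exception (b) does not apply: at least one employee is not a family member.
Exception (c) is satisfied on its face — the employer operates from a single site; the business's age is 25 months, under the 32 months limit. But: (n) is engaged — the baseline figure is 648, meeting the 611 threshold. (o) does not operate here (no current Standing Notice is held), so (n) stands. Exception (c) does not apply.
All of (d)'s requirements are met (a current Schedule 6 Exemption Letter is held; a current Small Employer Certificate is held). But applying paragraph (p): (p) operates against (d): the reference index is 594, under the 681 limit. So (d) is unavailable.
Exception (e) requires that the employer holds a current Schedule E Exemption Letter from the Ostavia Commission; but no current Schedule E Exemption Letter is held, so (e) is unavailable.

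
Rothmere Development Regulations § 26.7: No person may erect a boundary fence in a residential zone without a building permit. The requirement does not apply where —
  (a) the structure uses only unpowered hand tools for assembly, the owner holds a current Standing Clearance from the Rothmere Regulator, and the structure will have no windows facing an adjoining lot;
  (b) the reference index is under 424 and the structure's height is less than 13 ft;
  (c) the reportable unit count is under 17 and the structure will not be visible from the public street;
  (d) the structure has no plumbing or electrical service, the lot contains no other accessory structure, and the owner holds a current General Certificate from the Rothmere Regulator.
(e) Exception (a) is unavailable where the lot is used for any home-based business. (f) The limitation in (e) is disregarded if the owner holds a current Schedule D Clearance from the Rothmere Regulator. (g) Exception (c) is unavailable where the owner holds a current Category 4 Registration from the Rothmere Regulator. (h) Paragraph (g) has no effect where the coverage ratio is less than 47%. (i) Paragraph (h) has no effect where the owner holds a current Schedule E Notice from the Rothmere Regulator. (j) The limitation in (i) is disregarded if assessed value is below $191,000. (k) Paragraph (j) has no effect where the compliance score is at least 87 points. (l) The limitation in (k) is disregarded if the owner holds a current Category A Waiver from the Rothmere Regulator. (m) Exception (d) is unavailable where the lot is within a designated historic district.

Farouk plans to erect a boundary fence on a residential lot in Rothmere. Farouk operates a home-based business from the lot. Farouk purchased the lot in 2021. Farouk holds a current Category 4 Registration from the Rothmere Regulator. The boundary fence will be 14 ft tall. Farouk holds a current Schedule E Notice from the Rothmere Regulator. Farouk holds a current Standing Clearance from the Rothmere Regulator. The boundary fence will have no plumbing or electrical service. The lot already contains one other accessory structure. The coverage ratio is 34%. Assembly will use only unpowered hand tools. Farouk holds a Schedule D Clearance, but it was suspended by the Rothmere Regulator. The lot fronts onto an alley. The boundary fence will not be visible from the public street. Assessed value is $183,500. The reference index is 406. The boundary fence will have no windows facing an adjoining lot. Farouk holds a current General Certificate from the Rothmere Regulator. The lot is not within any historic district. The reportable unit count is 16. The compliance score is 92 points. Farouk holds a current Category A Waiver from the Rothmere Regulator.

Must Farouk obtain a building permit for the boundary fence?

All of (a)'s requirements are met (assembly uses only hand tools; a current Standing Clearance is held; no windows face an adjoining lot). Turning to paragraphs (e)–(f): (e) operates against (a): a home-based business operates on the lot. (f), which would lift (e), is inapplicable — there is no Schedule D Clearance in force. (a) is therefore removed.
Exception (b) fails — the structure's height is 14 ft, not less than 13 ft.
All of (c)'s requirements are met (the reportable unit count is 16, under the 17 limit; the structure will not be visible from the street). As to paragraphs (g)–(l): (g) would limit (c) — a current Category 4 Registration is held — but (h) sets (g) aside: (h) operates against (g): the coverage ratio is 34%, less than the 47% limit. (i) operates (a current Schedule E Notice is held), but is set aside by (j): (j) operates against (i): assessed value is $183,500, below the $191,000 limit. (k) would limit (j) — the compliance score is 92 points, meeting the 87 points threshold — but (l) sets (k) aside: (l) operates against (k): a current Category A Waiver is held. (c) remains available.
Exception (d) fails — the lot already has another accessory structure.

No — exception (c) applies; Farouk does not need a building permit.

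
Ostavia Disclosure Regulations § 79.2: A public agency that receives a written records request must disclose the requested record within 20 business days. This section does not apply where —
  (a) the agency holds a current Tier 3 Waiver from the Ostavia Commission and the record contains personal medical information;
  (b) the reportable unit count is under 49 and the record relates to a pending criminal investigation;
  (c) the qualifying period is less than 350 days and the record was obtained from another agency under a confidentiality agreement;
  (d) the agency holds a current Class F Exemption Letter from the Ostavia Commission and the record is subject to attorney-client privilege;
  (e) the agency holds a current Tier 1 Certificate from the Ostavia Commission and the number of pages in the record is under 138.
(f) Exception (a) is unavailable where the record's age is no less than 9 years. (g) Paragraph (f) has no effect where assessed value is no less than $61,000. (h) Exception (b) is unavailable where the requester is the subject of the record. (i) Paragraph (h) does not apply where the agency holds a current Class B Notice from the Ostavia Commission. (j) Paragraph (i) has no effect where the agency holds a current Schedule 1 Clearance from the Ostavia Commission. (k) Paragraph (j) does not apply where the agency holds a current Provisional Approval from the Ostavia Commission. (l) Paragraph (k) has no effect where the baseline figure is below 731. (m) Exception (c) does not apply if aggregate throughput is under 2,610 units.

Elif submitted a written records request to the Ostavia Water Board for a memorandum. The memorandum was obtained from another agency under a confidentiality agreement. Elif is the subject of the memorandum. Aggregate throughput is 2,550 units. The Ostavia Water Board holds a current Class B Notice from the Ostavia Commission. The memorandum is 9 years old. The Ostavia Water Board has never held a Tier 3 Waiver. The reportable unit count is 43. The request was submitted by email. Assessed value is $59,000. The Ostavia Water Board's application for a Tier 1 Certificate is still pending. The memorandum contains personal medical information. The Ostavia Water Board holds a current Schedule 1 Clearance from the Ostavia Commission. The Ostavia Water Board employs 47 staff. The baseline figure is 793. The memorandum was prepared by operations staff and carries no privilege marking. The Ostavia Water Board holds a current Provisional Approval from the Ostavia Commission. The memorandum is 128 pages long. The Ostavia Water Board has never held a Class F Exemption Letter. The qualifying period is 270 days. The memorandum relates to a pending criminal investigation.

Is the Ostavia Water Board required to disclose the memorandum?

No — exception (b) applies; the Ostavia Water Board is not required to disclose the memorandum.

Exception (a) fails — no current Tier 3 Waiver is held.
Exception (b) is satisfied on its face — the reportable unit count is 43, under the 49 limit; the memorandum relates to a pending investigation. Considering the limiting provisions: (h) would limit (b) — Elif is the subject of the memorandum — but (i) sets (h) aside: (i) is engaged — a current Class B Notice is held. (j) is engaged (a current Schedule 1 Clearance is held), but is overridden by (k): (k) operates against (j): a current Provisional Approval is held. (l) is not triggered (the baseline figure is 793, not below 731), so (k) stands. Exception (b) stands.
Exception (c) is satisfied on its face — the qualifying period is 270 days, less than the 350 days limit; the memorandum was obtained under a confidentiality agreement. Turning to paragraph (m): (m) operates against (c): aggregate throughput is 2,550 units, under the 2,610 units limit. (c) is therefore removed.
Exception (d) fails — there is no Class F Exemption Letter in force.
Exception (e) requires that the agency holds a current Tier 1 Certificate from the Ostavia Commission; but the Tier 1 Certificate is not current, so (e) is unavailable.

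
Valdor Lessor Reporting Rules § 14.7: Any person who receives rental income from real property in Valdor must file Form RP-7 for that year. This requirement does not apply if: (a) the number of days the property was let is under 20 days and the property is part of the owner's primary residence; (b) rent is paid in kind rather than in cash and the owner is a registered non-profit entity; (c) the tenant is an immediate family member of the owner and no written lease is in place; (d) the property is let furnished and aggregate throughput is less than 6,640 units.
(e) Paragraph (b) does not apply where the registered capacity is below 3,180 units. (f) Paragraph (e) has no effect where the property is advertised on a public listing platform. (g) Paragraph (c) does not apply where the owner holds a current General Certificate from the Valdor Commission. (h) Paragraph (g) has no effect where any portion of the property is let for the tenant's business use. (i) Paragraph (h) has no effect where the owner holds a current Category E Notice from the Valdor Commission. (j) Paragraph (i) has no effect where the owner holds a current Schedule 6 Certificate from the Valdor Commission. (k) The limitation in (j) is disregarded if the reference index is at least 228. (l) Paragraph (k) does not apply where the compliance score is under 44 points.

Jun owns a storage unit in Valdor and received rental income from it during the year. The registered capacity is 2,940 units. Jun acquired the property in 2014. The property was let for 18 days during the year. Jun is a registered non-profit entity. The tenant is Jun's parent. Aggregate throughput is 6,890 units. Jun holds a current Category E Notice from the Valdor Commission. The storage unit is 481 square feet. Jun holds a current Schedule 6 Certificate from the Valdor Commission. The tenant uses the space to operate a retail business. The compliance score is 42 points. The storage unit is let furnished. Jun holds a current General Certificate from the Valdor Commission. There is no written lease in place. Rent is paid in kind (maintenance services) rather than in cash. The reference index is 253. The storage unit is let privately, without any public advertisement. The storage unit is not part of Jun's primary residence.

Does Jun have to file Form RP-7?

No — exception (c) applies; Jun is not required to file Form RP-7.

Exception (a) requires that the property is part of the owner's primary residence; but the storage unit is not part of the primary residence, so (a) is unavailable.
Exception (b): rent is paid in kind; Jun is a registered non-profit — every condition holds. However, paragraphs (e)–(f) must be considered: (e) is triggered — the registered capacity is 2,940 units, below the 3,180 units limit. (f), which would lift (e), is inapplicable — the property is let privately without advertisement. Exception (b) does not apply.
Exception (c) is satisfied on its face — the tenant is an immediate family member; there is no written lease. Applying paragraphs (g)–(l): (g) would limit (c) — a current General Certificate is held — but (h) sets (g) aside: (h) operates against (g): the space is let for business use. (i) operates (a current Category E Notice is held), but is overridden by (j): (j) is engaged — a current Schedule 6 Certificate is held. (k) is triggered (the reference index is 253, meeting the 228 threshold), but is overridden by (l): (l) operates against (k): the compliance score is 42 points, under the 44 points limit. (c) remains available.
Exception (d) does not apply: aggregate throughput is 6,890 units, not less than 6,640 units.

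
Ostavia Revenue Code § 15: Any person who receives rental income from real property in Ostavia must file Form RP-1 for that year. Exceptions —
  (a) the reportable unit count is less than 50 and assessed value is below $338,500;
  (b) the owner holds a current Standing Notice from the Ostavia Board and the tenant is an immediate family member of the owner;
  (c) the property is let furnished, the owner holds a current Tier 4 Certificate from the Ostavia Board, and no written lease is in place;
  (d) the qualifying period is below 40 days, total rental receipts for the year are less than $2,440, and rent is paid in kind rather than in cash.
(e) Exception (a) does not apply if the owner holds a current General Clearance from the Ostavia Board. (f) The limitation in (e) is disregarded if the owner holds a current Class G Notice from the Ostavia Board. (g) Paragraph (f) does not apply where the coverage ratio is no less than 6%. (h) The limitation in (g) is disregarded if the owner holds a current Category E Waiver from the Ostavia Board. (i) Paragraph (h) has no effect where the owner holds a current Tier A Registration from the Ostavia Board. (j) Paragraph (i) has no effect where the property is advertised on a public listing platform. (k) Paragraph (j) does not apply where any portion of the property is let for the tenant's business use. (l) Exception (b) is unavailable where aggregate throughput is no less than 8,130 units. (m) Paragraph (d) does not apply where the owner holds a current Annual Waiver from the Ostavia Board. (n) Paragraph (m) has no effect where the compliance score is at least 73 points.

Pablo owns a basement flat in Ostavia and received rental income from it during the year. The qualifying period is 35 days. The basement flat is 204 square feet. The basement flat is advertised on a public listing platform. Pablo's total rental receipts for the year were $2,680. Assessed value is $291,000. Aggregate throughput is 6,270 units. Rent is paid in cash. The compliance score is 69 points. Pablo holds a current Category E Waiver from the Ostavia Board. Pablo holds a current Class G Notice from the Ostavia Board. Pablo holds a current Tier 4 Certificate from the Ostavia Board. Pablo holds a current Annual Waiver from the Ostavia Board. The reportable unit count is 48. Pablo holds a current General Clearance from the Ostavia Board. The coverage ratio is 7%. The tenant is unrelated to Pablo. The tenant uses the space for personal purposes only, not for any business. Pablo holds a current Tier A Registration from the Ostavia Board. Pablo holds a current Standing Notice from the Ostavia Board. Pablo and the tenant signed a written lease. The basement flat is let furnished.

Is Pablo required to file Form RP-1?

Exception (a)'s conditions are all satisfied: the reportable unit count is 48, less than the 50 limit; assessed value is $291,000, below the $338,500 limit. Under paragraphs (e)–(k): (e) is triggered (a current General Clearance is held), but is overridden by (f): (f) is engaged — a current Class G Notice is held. (g) is triggered (the coverage ratio is 7%, meeting the 6% threshold), but yields to (h): (h) is triggered — a current Category E Waiver is held. (i) is triggered (a current Tier A Registration is held), but is set aside by (j): (j) operates against (i): the property is publicly advertised. (k), which would lift (j), is inapplicable — the space is used for personal purposes only. So (a) applies.
Exception (b) fails — the tenant is unrelated to the owner.
Exception (c) does not apply: a written lease is in place.
Exception (d) does not apply: total rental receipts for the year are $2,680, not less than $2,440.

No — exception (a) applies; Pablo is not required to file Form RP-1.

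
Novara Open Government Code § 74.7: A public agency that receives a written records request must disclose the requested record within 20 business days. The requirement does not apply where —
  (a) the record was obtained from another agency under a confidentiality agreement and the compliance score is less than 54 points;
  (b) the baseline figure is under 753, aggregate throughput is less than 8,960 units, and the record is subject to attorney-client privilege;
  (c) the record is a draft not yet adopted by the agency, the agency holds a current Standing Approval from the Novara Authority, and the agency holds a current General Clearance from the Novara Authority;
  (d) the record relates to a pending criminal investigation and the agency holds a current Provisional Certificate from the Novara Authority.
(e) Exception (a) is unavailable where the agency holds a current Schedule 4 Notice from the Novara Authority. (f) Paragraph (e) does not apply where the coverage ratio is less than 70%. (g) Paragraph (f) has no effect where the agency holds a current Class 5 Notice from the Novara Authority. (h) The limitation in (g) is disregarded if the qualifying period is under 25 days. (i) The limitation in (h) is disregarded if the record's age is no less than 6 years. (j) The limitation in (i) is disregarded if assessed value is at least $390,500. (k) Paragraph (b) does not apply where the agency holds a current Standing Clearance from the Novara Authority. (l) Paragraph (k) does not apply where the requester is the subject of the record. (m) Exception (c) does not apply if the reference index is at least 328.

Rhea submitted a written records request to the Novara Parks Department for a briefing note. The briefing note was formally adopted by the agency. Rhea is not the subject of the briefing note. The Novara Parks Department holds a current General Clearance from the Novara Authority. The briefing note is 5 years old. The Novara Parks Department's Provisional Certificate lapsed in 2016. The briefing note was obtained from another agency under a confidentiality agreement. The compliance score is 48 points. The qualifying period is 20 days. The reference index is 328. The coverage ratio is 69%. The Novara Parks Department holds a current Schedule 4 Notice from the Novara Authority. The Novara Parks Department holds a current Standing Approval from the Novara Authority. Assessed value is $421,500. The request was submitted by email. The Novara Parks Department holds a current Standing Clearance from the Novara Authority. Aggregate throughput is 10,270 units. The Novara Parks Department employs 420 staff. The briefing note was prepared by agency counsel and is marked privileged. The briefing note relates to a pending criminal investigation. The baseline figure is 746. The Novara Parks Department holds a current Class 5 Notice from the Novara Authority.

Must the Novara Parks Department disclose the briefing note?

Exception (a) is satisfied on its face — the briefing note was obtained under a confidentiality agreement; the compliance score is 48 points, less than the 54 points limit. As to paragraphs (e)–(j): (e) would limit (a) — a current Schedule 4 Notice is held — but (f) sets (e) aside: (f) operates — the coverage ratio is 69%, less than the 70% limit. (g) operates (a current Class 5 Notice is held), but yields to (h): (h) operates against (g): the qualifying period is 20 days, under the 25 days limit. (i) is not engaged (the record's age is 5 years, short of 6 years), so (h) stands. So (a) applies.
Exception (b) does not apply: aggregate throughput is 10,270 units, not less than 8,960 units.
Exception (c) fails — the briefing note has been formally adopted.
Exception (d) fails — the Provisional Certificate is not current.

No — exception (a) applies; the Novara Parks Department is not required to disclose the briefing note.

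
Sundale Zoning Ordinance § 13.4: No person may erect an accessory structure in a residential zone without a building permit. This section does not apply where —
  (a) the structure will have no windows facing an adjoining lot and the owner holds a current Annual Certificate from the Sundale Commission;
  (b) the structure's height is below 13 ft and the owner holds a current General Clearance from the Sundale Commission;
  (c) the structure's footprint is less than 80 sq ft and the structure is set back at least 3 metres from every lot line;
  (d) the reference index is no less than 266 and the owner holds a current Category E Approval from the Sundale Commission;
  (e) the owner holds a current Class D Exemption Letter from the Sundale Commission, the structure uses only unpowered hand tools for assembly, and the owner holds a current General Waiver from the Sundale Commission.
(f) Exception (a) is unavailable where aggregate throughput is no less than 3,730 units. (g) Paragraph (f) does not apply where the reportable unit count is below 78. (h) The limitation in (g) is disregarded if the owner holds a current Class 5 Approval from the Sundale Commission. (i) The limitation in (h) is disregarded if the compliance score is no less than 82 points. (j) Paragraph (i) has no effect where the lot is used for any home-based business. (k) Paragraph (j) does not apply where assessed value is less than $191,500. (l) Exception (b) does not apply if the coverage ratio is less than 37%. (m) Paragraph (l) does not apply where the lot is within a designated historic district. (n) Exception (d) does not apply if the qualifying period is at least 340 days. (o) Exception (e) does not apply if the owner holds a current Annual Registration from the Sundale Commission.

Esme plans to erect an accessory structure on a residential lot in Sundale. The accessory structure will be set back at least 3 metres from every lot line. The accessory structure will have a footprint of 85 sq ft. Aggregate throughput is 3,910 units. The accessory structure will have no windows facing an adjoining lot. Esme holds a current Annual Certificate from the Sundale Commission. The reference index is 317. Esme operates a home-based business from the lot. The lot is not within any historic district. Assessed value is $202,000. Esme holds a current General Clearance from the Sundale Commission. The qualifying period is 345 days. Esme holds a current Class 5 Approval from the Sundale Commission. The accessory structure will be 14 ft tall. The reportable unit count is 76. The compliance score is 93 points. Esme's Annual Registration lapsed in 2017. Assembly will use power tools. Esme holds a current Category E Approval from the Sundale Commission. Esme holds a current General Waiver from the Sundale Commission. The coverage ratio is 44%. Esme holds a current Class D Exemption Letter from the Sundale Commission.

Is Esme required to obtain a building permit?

Yes — Esme must obtain a building permit.

Exception (a)'s conditions are all satisfied: no windows face an adjoining lot; a current Annual Certificate is held. However, paragraphs (f)–(k) must be considered: (f) operates against (a): aggregate throughput is 3,910 units, meeting the 3,730 units threshold. (g) is engaged (the reportable unit count is 76, below the 78 limit), but is itself disapplied by (h): (h) operates against (g): a current Class 5 Approval is held. (i) would limit (h) — the compliance score is 93 points, meeting the 82 points threshold — but (j) sets (i) aside: (j) operates against (i): a home-based business operates on the lot. (k), which would lift (j), is inapplicable — assessed value is $202,000, not less than $191,500. Exception (a) does not apply.
Exception (b) fails — the structure's height is 14 ft, not below 13 ft.
Exception (c) requires that the structure's footprint is less than 80 sq ft; but the structure's footprint is 85 sq ft, not less than 80 sq ft, so (c) is unavailable.
Exception (d)'s conditions are all satisfied: the reference index is 317, meeting the 266 threshold; a current Category E Approval is held. But: (n) operates against (d): the qualifying period is 345 days, meeting the 340 days threshold. (d) is therefore removed.
Exception (e) requires that the structure uses only unpowered hand tools for assembly; but assembly uses power tools, so (e) is unavailable.
No exception displaces § 13.4.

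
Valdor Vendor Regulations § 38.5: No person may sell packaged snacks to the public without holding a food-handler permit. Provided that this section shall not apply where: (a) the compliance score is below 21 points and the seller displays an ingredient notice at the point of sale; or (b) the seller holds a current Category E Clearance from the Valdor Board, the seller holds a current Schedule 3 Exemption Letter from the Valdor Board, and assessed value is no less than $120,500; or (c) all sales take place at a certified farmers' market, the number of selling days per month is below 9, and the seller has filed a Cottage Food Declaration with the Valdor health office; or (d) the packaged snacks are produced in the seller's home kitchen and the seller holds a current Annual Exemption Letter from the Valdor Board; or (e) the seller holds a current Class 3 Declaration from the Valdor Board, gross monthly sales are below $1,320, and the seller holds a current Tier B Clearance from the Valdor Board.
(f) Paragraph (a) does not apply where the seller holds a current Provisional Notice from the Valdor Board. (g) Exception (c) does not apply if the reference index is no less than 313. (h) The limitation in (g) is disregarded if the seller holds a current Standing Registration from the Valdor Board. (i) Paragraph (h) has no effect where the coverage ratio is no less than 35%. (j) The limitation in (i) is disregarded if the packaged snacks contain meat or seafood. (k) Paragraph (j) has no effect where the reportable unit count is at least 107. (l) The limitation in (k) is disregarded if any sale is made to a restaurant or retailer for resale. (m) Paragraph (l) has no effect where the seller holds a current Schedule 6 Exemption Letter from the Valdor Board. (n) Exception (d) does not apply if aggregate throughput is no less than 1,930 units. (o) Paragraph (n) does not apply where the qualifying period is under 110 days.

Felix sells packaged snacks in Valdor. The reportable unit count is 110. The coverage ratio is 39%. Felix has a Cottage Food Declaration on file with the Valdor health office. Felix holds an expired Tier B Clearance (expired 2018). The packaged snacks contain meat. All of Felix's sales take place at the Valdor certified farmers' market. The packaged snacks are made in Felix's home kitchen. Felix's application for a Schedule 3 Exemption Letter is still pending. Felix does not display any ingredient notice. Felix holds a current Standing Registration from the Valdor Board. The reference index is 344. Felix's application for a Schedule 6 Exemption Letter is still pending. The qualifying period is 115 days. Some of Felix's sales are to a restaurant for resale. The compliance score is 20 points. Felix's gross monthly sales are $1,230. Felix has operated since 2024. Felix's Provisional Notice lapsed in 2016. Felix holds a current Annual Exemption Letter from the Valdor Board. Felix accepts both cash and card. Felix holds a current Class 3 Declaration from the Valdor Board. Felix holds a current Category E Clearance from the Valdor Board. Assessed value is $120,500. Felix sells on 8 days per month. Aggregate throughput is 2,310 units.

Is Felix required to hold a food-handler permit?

No — exception (c) applies; Felix is not required to hold a food-handler permit.

Exception (a) fails — no ingredient notice is displayed.
Exception (b) fails — no current Schedule 3 Exemption Letter is held.
All of (c)'s requirements are met (all sales are at a certified farmers' market; the number of selling days per month is 8, below the 9 limit; a Cottage Food Declaration is on file). Considering the limiting provisions: (g) would limit (c) — the reference index is 344, meeting the 313 threshold — but (h) sets (g) aside: (h) operates against (g): a current Standing Registration is held. (i) is triggered (the coverage ratio is 39%, meeting the 35% threshold), but is overridden by (j): (j) is engaged — the packaged snacks contain meat. (k) would limit (j) — the reportable unit count is 110, meeting the 107 threshold — but (l) sets (k) aside: (l) operates — some sales are to a restaurant for resale. (m), which would lift (l), is not triggered — there is no Schedule 6 Exemption Letter in force. Exception (c) stands.
Exception (d)'s conditions are all satisfied: the packaged snacks are home-kitchen produced; a current Annual Exemption Letter is held. Turning to paragraphs (n)–(o): (n) operates against (d): aggregate throughput is 2,310 units, meeting the 1,930 units threshold. (o) is not triggered (the qualifying period is 115 days, not under 110 days), so (n) stands. So (d) is unavailable.
Exception (e) does not apply: the Tier B Clearance is not current.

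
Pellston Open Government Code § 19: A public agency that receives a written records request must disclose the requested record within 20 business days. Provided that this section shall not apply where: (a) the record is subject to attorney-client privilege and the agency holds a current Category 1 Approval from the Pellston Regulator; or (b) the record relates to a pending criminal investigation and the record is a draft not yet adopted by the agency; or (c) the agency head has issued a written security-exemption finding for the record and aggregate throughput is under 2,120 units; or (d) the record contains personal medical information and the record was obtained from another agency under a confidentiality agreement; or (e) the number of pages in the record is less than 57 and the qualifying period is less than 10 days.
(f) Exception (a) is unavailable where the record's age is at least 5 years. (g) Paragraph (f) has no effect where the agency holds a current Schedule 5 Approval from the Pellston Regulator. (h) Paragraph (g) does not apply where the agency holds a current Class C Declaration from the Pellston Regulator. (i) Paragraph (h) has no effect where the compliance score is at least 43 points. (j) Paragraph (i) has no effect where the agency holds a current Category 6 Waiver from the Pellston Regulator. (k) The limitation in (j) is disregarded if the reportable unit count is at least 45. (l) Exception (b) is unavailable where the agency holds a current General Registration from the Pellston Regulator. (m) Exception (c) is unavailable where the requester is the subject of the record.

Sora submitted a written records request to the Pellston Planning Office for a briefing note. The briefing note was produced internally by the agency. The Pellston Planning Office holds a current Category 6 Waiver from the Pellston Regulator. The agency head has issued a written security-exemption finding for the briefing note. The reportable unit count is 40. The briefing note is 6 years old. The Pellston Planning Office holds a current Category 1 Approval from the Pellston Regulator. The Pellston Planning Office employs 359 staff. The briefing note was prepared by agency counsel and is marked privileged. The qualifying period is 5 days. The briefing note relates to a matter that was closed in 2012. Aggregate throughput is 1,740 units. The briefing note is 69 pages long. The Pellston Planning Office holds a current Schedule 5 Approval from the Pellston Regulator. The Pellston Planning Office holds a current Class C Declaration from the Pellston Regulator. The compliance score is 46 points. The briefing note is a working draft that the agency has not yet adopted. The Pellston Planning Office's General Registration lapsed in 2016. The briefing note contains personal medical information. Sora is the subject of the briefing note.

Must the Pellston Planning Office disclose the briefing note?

Yes — the Pellston Planning Office must disclose the briefing note.

Exception (a)'s conditions are all satisfied: the briefing note is privileged; a current Category 1 Approval is held. But: (f) applies — the record's age is 6 years, meeting the 5 years threshold. (g) would limit (f) — a current Schedule 5 Approval is held — but (h) sets (g) aside: (h) is engaged — a current Class C Declaration is held. (i) would limit (h) — the compliance score is 46 points, meeting the 43 points threshold — but (j) sets (i) aside: (j) operates against (i): a current Category 6 Waiver is held. (k), which would lift (j), is inapplicable — the reportable unit count is 40, short of 45. So (a) is unavailable.
Exception (b) requires that the record relates to a pending criminal investigation; but the briefing note relates to a closed matter, so (b) is unavailable.
Exception (c) is satisfied on its face — a written security-exemption finding has been issued; aggregate throughput is 1,740 units, under the 2,120 units limit. But: (m) applies — Sora is the subject of the briefing note. So (c) is unavailable.
Exception (d) does not apply: the briefing note was produced internally.
Exception (e) fails — the number of pages in the record is 69, not less than 57.
None of the exceptions is available; § 19 applies in full.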